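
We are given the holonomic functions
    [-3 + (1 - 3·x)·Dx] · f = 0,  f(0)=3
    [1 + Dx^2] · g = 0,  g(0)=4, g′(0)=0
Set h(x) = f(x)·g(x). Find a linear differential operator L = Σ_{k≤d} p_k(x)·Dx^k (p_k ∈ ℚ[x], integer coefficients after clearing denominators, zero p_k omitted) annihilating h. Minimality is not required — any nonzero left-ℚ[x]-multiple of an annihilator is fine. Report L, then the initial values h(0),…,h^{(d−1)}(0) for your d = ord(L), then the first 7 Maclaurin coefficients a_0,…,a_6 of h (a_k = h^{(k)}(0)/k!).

f: a_k = 3, 9, 27, 81, 243, 729, 2187, …
g: a_k = 4, 0, -2, 0, 1/6, 0, -1/180, …
L₀ := L_f ⊗_s L_g (sym. prod.), ord ≤ 2.
L = (-1 + 3·x) + 6·Dx + (-1 + 3·x)·Dx^2  (order 2).
h: a_k = 12, 36, 102, 306, 1837/2, 5511/2, 495989/60, …
ICs: h(0) = 12, h′(0) = 36.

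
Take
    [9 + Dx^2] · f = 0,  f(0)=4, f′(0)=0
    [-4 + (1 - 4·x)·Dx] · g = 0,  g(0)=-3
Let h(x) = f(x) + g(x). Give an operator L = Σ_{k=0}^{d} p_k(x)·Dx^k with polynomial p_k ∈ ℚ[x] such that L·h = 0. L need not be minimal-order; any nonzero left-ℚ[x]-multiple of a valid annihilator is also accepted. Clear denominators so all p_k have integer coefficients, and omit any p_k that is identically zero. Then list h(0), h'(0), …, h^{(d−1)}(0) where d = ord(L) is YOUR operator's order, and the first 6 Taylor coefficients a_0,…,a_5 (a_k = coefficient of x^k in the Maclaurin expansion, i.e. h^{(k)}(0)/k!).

f: a_k = 4, 0, -18, 0, 27/2, 0, …
g: a_k = -3, -12, -48, -192, -768, -3072, …
Sum ⇒ L₀ = lclm(L_f,L_g) in ℚ(x)⟨Dx⟩.
L = (-3780 + 2592·x - 5184·x^2) + (369 - 2124·x + 3888·x^2 - 5184·x^3)·Dx + (-420 + 288·x - 576·x^2)·Dx^2 + (41 - 236·x + 432·x^2 - 576·x^3)·Dx^3  (order 3).
h: a_k = 1, -12, -66, -192, -1509/2, -3072, …
ICs: h(0) = 1, h′(0) = -12, h′′(0) = -132.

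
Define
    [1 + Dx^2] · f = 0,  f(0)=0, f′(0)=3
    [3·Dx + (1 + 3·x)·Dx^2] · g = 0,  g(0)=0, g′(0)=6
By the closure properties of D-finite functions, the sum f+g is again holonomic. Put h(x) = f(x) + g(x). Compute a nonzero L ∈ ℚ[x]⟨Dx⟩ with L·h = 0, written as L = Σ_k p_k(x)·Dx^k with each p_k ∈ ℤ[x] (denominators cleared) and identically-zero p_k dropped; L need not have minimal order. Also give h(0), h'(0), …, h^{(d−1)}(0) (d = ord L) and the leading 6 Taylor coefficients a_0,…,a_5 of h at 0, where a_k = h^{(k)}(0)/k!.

L = (165 + 18·x + 27·x^2)·Dx + (19 + 63·x + 27·x^2 + 27·x^3)·Dx^2 + (165 + 18·x + 27·x^2)·Dx^3 + (19 + 63·x + 27·x^2 + 27·x^3)·Dx^4  (order 4).
h: a_k = 0, 9, -9, 35/2, -81/2, 3889/40, …
ICs: h(0) = 0, h′(0) = 9, h′′(0) = -18, h′′′(0) = 105.

f: a_k = 0, 3, 0, -1/2, 0, 1/40, …
g: a_k = 0, 6, -9, 18, -81/2, 486/5, …
Sum ⇒ L₀ = lclm(L_f,L_g) in ℚ(x)⟨Dx⟩.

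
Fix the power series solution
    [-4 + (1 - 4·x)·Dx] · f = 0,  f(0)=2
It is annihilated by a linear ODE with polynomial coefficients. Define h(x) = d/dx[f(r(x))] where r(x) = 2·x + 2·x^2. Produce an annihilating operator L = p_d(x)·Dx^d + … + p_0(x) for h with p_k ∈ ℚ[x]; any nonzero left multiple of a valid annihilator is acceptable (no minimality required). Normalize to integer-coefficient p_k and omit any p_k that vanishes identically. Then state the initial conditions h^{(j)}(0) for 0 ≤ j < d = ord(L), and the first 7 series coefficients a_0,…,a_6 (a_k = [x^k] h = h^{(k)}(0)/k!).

L = (18 + 48·x + 48·x^2) + (-1 + 6·x + 24·x^2 + 16·x^3)·Dx  (order 1).
h: a_k = 16, 288, 3840, 45568, 506880, 5412864, 56197120, …
ICs: h(0) = 16.

f: a_k = 2, 8, 32, 128, 512, 2048, 8192, …
f∘r: x↦r, Dx↦Dx/r' in L_f ⇒ L₀.
Derive L from L₀ (diff closure).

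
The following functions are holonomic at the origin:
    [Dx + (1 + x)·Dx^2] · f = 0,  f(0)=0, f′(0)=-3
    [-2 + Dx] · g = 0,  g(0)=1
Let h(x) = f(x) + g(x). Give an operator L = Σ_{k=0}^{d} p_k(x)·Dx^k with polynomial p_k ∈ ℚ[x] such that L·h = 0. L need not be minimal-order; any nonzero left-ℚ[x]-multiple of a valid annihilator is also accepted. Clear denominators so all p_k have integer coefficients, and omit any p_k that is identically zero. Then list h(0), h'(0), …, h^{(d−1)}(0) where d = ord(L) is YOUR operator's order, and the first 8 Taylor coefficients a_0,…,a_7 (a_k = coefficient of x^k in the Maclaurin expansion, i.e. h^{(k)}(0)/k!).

f: a_k = 0, -3, 3/2, -1, 3/4, -3/5, 1/2, -3/7, …
g: a_k = 1, 2, 2, 4/3, 2/3, 4/15, 4/45, 8/315, …
f+g: L₀ = lclm(L_f,L_g), ord ≤ 2+1.
L = (-8 - 4·x)·Dx + (-2 - 8·x - 4·x^2)·Dx^2 + (3 + 5·x + 2·x^2)·Dx^3  (order 3).
h: a_k = 1, -1, 7/2, 1/3, 17/12, -1/3, 53/90, -127/315, …
ICs: h(0) = 1, h′(0) = -1, h′′(0) = 7.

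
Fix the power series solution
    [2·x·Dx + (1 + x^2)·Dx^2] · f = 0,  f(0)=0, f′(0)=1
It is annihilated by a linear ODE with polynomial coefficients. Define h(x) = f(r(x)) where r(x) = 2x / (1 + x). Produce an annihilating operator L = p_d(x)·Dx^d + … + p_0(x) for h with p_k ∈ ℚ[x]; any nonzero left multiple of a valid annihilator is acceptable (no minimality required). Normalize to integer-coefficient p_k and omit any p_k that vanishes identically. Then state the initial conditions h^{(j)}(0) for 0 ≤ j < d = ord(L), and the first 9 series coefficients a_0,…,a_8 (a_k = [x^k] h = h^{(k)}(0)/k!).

L = (2 + 10·x)·Dx + (1 + 2·x + 5·x^2)·Dx^2  (order 2).
h: a_k = 0, 2, -2, -2/3, 6, -38/5, -22/3, 278/7, -42, …
ICs: h(0) = 0, h′(0) = 2.

f: a_k = 0, 1, 0, -1/3, 0, 1/5, 0, -1/7, 0, …
Change of var in L_f (x↦r) gives L₀.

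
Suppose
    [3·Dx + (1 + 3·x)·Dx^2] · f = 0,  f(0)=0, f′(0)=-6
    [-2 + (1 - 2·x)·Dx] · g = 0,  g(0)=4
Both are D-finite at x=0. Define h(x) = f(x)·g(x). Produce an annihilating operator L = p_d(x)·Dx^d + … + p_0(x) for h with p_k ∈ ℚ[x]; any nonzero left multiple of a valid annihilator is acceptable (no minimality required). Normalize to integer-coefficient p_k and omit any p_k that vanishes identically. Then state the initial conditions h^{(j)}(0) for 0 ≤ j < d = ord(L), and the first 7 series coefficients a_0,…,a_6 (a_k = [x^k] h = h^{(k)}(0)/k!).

f: a_k = 0, -6, 9, -18, 81/2, -486/5, 243, …
g: a_k = 4, 8, 16, 32, 64, 128, 256, …
f·g: L₀ = L_f ⊗_s L_g, ord ≤ 2·1.
L = 6 + (1 + 18·x)·Dx + (-1 - x + 6·x^2)·Dx^2  (order 2).
h: a_k = 0, -24, -12, -96, -30, -2244/5, 372/5, …
ICs: h(0) = 0, h′(0) = -24.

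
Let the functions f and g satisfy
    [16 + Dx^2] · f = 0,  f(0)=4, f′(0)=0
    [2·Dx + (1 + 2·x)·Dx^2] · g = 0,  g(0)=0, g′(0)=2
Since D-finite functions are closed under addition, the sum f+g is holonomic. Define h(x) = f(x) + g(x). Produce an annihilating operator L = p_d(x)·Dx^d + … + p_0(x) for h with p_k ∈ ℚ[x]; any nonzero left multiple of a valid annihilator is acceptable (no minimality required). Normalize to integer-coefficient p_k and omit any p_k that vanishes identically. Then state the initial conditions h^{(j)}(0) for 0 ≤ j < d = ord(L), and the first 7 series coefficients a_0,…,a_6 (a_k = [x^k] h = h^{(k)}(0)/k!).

L = (160 + 256·x + 256·x^2)·Dx + (48 + 224·x + 384·x^2 + 256·x^3)·Dx^2 + (10 + 16·x + 16·x^2)·Dx^3 + (3 + 14·x + 24·x^2 + 16·x^3)·Dx^4  (order 4).
h: a_k = 4, 2, -34, 8/3, 116/3, 32/5, -1504/45, …
ICs: h(0) = 4, h′(0) = 2, h′′(0) = -68, h′′′(0) = 16.

f: a_k = 4, 0, -32, 0, 128/3, 0, -1024/45, …
g: a_k = 0, 2, -2, 8/3, -4, 32/5, -32/3, …
h₀=f+g: left-lcm gives L₀, ord ≤ 4.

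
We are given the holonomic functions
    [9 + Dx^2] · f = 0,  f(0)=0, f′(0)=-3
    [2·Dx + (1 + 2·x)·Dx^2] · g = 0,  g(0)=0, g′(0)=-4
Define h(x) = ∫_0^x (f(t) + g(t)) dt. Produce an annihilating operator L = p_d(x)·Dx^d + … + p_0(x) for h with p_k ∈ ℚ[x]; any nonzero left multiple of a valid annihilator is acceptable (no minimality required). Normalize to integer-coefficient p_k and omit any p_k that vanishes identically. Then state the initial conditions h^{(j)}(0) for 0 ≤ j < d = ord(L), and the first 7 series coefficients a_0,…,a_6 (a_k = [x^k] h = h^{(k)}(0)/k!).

f: a_k = 0, -3, 0, 9/2, 0, -81/40, 0, …
g: a_k = 0, -4, 4, -16/3, 8, -64/5, 64/3, …
Weyl lclm of L_f,L_g ⇒ L₀ (ord ≤ 4).
h=∫h₀ ⇒ L = L₀·Dx.
L = (594 + 648·x + 648·x^2)·Dx^2 + (153 + 630·x + 972·x^2 + 648·x^3)·Dx^3 + (66 + 72·x + 72·x^2)·Dx^4 + (17 + 70·x + 108·x^2 + 72·x^3)·Dx^5  (order 5).
h: a_k = 0, 0, -7/2, 4/3, -5/24, 8/5, -593/240, …
ICs: h(0) = 0, h′(0) = 0, h′′(0) = -7, h′′′(0) = 8, h′′′′(0) = -5.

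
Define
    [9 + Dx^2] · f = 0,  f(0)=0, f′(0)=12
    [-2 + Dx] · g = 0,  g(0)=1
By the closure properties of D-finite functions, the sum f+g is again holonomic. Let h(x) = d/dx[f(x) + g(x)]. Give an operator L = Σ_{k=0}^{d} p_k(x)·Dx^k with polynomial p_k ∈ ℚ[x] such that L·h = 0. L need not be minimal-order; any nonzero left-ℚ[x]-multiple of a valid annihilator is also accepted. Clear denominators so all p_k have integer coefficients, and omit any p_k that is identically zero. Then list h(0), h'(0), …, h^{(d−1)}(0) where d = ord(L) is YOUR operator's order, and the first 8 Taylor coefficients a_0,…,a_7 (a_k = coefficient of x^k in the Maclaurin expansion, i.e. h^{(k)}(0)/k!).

f: a_k = 0, 12, 0, -18, 0, 81/10, 0, -243/140, …
g: a_k = 1, 2, 2, 4/3, 2/3, 4/15, 4/45, 8/315, …
L₀ := lclm(L_f,L_g); ord L₀ ≤ 2+1.
h=h₀': d/dx-closure on L₀ ⇒ L.
L = 18 - 9·Dx + 2·Dx^2 - Dx^3  (order 3).
h: a_k = 14, 4, -50, 8/3, 251/6, 8/15, -431/36, 16/315, …
ICs: h(0) = 14, h′(0) = 4, h′′(0) = -100.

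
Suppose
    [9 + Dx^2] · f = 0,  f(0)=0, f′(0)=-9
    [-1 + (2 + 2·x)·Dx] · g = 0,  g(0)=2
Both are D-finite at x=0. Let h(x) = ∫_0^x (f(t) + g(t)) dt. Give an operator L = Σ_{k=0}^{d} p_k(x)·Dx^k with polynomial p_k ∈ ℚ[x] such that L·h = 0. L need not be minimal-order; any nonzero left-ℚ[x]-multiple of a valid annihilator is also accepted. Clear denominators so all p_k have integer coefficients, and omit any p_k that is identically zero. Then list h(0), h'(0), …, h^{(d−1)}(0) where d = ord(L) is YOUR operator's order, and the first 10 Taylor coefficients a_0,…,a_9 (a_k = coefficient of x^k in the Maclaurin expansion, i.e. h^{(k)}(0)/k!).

L = (-351 - 648·x - 324·x^2)·Dx + (630 + 1926·x + 1944·x^2 + 648·x^3)·Dx^2 + (-39 - 72·x - 36·x^2)·Dx^3 + (70 + 214·x + 216·x^2 + 72·x^3)·Dx^4  (order 4).
h: a_k = 0, 2, -4, -1/12, 109/32, -1/64, -3853/3840, -3/512, 47811/286720, -143/49152, …
ICs: h(0) = 0, h′(0) = 2, h′′(0) = -8, h′′′(0) = -1/2.

f: a_k = 0, -9, 0, 27/2, 0, -243/40, 0, 729/560, 0, -729/4480, …
g: a_k = 2, 1, -1/4, 1/8, -5/64, 7/128, -21/512, 33/1024, -429/16384, 715/32768, …
h₀=f+g: left-lcm gives L₀, ord ≤ 3.
h=∫h₀ ⇒ L = L₀·Dx.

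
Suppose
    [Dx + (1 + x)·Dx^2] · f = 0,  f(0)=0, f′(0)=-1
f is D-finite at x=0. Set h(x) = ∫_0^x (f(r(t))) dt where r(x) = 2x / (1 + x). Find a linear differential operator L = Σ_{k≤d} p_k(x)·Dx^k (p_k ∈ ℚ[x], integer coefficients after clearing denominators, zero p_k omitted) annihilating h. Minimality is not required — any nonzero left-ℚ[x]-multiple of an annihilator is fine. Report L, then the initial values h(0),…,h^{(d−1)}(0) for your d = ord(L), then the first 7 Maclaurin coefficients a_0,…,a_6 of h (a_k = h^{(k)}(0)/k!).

f: a_k = 0, -1, 1/2, -1/3, 1/4, -1/5, 1/6, …
f∘r: x↦r, Dx↦Dx/r' in L_f ⇒ L₀.
h=∫₀ˣh₀: take L = L₀·Dx.
L = (4 + 6·x)·Dx^2 + (1 + 4·x + 3·x^2)·Dx^3  (order 3).
h: a_k = 0, 0, -1, 4/3, -13/6, 4, -121/15, …
ICs: h(0) = 0, h′(0) = 0, h′′(0) = -2.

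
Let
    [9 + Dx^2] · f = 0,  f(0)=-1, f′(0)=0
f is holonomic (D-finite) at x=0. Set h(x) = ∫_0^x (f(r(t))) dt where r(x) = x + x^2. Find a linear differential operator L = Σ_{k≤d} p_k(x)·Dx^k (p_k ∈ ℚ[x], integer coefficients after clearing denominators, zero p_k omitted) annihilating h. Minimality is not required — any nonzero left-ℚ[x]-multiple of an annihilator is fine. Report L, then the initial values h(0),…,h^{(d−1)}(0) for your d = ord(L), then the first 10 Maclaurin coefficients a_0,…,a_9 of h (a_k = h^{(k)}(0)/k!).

f: a_k = -1, 0, 9/2, 0, -27/8, 0, 81/80, 0, -729/4480, 0, …
Change of var in L_f (x↦r) gives L₀.
Integrate: L := L₀·Dx.
L = (9 + 54·x + 108·x^2 + 72·x^3)·Dx - 2·Dx^2 + (1 + 2·x)·Dx^3  (order 3).
h: a_k = 0, -1, 0, 3/2, 9/4, 9/40, -9/4, -1539/560, -297/320, 5799/4480, …
ICs: h(0) = 0, h′(0) = -1, h′′(0) = 0.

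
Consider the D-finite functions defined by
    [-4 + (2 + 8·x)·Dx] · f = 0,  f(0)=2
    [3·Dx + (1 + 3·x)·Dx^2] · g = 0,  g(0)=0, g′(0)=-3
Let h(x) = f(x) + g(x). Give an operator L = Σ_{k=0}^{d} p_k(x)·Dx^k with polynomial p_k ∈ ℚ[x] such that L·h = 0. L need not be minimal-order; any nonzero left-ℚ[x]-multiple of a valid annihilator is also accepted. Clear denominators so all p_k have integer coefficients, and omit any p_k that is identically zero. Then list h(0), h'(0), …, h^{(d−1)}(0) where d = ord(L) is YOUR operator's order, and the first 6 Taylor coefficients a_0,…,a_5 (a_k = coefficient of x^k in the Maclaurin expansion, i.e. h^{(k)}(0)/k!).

f: a_k = 2, 4, -4, 8, -20, 56, …
g: a_k = 0, -3, 9/2, -9, 81/4, -243/5, …
Sum ⇒ L₀ = lclm(L_f,L_g) in ℚ(x)⟨Dx⟩.
L = 36·x·Dx + (6 + 72·x + 180·x^2)·Dx^2 + (1 + 13·x + 54·x^2 + 72·x^3)·Dx^3  (order 3).
h: a_k = 2, 1, 1/2, -1, 1/4, 37/5, …
ICs: h(0) = 2, h′(0) = 1, h′′(0) = 1.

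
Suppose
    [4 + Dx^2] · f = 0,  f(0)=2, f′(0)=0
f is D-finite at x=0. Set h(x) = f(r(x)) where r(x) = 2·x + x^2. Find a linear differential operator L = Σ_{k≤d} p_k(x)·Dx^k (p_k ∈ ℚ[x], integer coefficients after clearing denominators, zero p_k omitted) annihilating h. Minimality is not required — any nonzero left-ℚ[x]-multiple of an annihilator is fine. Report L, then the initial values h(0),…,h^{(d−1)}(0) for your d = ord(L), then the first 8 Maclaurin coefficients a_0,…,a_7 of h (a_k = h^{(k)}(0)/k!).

f: a_k = 2, 0, -4, 0, 4/3, 0, -8/45, 0, …
Change of var in L_f (x↦r) gives L₀.
L = (16 + 48·x + 48·x^2 + 16·x^3) - Dx + (1 + x)·Dx^2  (order 2).
h: a_k = 2, 0, -16, -16, 52/3, 128/3, 928/45, -352/15, …
ICs: h(0) = 2, h′(0) = 0.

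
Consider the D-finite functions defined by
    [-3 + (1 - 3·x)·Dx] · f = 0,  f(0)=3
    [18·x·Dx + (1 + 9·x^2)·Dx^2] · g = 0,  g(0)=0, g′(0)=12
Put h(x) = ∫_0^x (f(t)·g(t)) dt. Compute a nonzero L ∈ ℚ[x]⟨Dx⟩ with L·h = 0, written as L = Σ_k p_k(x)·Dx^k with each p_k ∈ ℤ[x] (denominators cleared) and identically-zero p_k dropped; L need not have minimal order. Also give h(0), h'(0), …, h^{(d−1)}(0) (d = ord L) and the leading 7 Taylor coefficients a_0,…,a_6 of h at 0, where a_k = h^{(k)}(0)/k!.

L = 54·x·Dx + (6 - 18·x + 108·x^2)·Dx^2 + (-1 + 3·x - 9·x^2 + 27·x^3)·Dx^3  (order 3).
h: a_k = 0, 0, 18, 36, 54, 648/5, 2106/5, …
ICs: h(0) = 0, h′(0) = 0, h′′(0) = 36.

f: a_k = 3, 9, 27, 81, 243, 729, 2187, …
g: a_k = 0, 12, 0, -36, 0, 972/5, 0, …
h₀=f·g: eliminate ⇒ L₀, order ≤ 1·2.
h=∫h₀ ⇒ L = L₀·Dx.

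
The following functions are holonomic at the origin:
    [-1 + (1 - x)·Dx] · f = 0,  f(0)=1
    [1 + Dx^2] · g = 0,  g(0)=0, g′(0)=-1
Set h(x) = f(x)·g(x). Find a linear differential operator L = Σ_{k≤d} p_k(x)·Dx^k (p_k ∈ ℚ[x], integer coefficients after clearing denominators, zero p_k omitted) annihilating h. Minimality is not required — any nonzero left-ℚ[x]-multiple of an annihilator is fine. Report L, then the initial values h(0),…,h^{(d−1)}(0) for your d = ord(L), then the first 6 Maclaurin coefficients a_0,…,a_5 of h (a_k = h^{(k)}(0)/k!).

L = (-1 + x) + 2·Dx + (-1 + x)·Dx^2  (order 2).
h: a_k = 0, -1, -1, -5/6, -5/6, -101/120, …
ICs: h(0) = 0, h′(0) = -1.

f: a_k = 1, 1, 1, 1, 1, 1, …
g: a_k = 0, -1, 0, 1/6, 0, -1/120, …
Sym-product of L_f,L_g gives L₀ (≤ ord 2).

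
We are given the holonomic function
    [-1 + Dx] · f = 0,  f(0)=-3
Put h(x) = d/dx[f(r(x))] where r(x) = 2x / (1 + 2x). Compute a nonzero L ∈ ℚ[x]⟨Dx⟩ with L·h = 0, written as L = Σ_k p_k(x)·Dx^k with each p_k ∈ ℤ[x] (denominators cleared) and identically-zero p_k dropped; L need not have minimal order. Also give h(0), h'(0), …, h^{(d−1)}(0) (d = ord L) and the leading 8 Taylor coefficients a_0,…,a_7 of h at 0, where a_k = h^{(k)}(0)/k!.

L = (-2 - 8·x) + (-1 - 4·x - 4·x^2)·Dx  (order 1).
h: a_k = -6, 12, -12, -8, 76, -1208/5, 8728/15, -125456/105, …
ICs: h(0) = -6.

f: a_k = -3, -3, -3/2, -1/2, -1/8, -1/40, -1/240, -1/1680, …
h₀=f(r): pull back L_f along r ⇒ L₀.
Differentiate: ansatz ord ≤ ord L₀ ⇒ L.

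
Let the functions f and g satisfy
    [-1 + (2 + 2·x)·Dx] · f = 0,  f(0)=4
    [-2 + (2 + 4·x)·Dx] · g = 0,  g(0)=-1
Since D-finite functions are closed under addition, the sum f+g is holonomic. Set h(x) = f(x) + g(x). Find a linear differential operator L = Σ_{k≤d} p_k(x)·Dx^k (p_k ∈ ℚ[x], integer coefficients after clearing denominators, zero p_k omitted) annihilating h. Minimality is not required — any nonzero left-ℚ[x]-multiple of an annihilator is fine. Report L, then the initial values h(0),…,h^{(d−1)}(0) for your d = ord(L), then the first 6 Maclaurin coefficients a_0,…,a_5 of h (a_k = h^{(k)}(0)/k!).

f: a_k = 4, 2, -1/2, 1/4, -5/32, 7/64, …
g: a_k = -1, -1, 1/2, -1/2, 5/8, -7/8, …
f+g: L₀ = lclm(L_f,L_g), ord ≤ 1+1.
L = -1 + (3 + 4·x)·Dx + (2 + 6·x + 4·x^2)·Dx^2  (order 2).
h: a_k = 3, 1, 0, -1/4, 15/32, -49/64, …
ICs: h(0) = 3, h′(0) = 1.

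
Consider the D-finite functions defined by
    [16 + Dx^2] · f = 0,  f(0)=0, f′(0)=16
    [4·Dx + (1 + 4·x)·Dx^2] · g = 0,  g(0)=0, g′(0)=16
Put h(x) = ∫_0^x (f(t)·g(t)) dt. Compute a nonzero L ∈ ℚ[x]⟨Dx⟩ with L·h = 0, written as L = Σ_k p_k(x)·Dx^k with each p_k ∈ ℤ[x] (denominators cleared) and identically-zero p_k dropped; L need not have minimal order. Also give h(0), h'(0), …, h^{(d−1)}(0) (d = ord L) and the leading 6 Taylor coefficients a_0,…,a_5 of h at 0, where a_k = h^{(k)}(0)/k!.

f: a_k = 0, 16, 0, -128/3, 0, 512/15, …
g: a_k = 0, 16, -32, 256/3, -256, 4096/5, …
Sym-product of L_f,L_g gives L₀ (≤ ord 4).
h=∫₀ˣh₀: take L = L₀·Dx.
L = (-768 + 6144·x + 77824·x^2 + 262144·x^3 + 262144·x^4)·Dx + (256 + 5120·x + 24576·x^2 + 32768·x^3)·Dx^2 + (1280·x + 10752·x^2 + 32768·x^3 + 32768·x^4)·Dx^3 + (16 + 320·x + 1536·x^2 + 2048·x^3)·Dx^4 + (3 + 56·x + 368·x^2 + 1024·x^3 + 1024·x^4)·Dx^5  (order 5).
h: a_k = 0, 0, 0, 256/3, -128, 2048/15, …
ICs: h(0) = 0, h′(0) = 0, h′′(0) = 0, h′′′(0) = 512, h′′′′(0) = -3072.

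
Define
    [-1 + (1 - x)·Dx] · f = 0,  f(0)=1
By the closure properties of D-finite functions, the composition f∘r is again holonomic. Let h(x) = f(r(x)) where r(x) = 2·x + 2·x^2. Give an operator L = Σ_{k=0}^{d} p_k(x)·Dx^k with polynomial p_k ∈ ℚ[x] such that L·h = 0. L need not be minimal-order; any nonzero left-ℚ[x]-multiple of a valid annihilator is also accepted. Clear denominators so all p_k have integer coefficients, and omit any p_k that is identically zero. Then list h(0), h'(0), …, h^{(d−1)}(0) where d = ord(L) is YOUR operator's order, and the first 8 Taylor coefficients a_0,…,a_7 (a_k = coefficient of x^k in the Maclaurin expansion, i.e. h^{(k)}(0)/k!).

f: a_k = 1, 1, 1, 1, 1, 1, 1, 1, …
Substitute x→r, Dx→(1/r')Dx; clear ⇒ L₀.
L = (2 + 4·x) + (-1 + 2·x + 2·x^2)·Dx  (order 1).
h: a_k = 1, 2, 6, 16, 44, 120, 328, 896, …
ICs: h(0) = 1.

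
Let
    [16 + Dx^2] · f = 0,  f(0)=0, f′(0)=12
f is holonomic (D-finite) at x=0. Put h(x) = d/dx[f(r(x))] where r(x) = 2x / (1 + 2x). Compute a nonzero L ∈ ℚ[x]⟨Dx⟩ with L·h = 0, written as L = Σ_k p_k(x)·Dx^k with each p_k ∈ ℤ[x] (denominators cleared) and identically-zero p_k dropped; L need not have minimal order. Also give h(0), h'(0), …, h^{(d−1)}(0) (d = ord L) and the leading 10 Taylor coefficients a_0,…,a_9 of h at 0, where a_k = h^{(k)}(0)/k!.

L = (88 + 96·x + 96·x^2) + (12 + 72·x + 144·x^2 + 96·x^3)·Dx + (1 + 8·x + 24·x^2 + 32·x^3 + 16·x^4)·Dx^2  (order 2).
h: a_k = 24, -96, -480, 5376, -24704, 69120, -1260032/15, -5152768/15, 61650944/21, -276520960/21, …
ICs: h(0) = 24, h′(0) = -96.

f: a_k = 0, 12, 0, -32, 0, 128/5, 0, -1024/105, 0, 2048/945, …
L₀ from L_f via x↦r, Dx↦r'^{-1}Dx.
Differentiate: ansatz ord ≤ ord L₀ ⇒ L.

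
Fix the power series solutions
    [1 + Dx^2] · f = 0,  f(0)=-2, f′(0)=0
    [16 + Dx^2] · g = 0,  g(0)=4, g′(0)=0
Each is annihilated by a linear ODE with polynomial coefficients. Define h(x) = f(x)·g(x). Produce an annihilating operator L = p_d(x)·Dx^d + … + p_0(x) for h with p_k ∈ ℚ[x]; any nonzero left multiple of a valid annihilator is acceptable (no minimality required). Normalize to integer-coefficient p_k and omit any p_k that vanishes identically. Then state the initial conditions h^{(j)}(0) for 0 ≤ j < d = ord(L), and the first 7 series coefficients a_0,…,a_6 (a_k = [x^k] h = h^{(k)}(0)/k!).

L = 225 + 34·Dx^2 + Dx^4  (order 4).
h: a_k = -8, 0, 68, 0, -353/3, 0, 8177/90, …
ICs: h(0) = -8, h′(0) = 0, h′′(0) = 136, h′′′(0) = 0.

f: a_k = -2, 0, 1, 0, -1/12, 0, 1/360, …
g: a_k = 4, 0, -32, 0, 128/3, 0, -1024/45, …
L₀ := L_f ⊗_s L_g (sym. prod.), ord ≤ 4.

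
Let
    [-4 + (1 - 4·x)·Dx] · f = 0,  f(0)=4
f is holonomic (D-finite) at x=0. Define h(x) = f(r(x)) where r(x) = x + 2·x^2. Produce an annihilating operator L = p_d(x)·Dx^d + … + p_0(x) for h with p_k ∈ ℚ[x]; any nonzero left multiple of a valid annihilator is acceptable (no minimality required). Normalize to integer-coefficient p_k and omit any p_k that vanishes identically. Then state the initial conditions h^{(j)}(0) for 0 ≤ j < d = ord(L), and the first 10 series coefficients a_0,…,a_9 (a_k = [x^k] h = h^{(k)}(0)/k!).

L = (4 + 16·x) + (-1 + 4·x + 8·x^2)·Dx  (order 1).
h: a_k = 4, 16, 96, 512, 2816, 15360, 83968, 458752, 2506752, 13697024, …
ICs: h(0) = 4.

f: a_k = 4, 16, 64, 256, 1024, 4096, 16384, 65536, 262144, 1048576, …
Substitute x→r, Dx→(1/r')Dx; clear ⇒ L₀.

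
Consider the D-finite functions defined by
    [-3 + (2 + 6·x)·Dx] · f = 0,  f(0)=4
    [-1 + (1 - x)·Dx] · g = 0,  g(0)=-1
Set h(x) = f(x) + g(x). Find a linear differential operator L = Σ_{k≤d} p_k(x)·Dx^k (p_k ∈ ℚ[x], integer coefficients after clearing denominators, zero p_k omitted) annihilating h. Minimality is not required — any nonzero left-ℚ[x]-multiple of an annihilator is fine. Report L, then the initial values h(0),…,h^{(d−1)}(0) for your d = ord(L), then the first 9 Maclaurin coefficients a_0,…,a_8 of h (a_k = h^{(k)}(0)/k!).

L = (21 + 27·x) + (-17 - 30·x - 81·x^2)·Dx + (-2 + 14·x + 42·x^2 - 54·x^3)·Dx^2  (order 2).
h: a_k = 3, 5, -11/2, 23/4, -437/32, 1637/64, -15565/256, 71659/512, -2822861/8192, …
ICs: h(0) = 3, h′(0) = 5.

f: a_k = 4, 6, -9/2, 27/4, -405/32, 1701/64, -15309/256, 72171/512, -2814669/8192, …
g: a_k = -1, -1, -1, -1, -1, -1, -1, -1, -1, …
Sum ⇒ L₀ = lclm(L_f,L_g) in ℚ(x)⟨Dx⟩.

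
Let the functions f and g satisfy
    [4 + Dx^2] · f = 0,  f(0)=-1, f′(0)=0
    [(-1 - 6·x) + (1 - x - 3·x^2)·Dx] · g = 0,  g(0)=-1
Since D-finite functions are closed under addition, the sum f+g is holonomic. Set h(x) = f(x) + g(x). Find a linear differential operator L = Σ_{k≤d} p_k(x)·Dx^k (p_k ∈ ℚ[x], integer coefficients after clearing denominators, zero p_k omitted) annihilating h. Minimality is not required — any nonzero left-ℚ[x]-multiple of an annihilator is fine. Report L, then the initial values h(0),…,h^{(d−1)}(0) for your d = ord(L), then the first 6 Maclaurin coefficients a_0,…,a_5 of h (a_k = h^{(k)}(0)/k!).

L = (-92 - 608·x - 512·x^2 - 1104·x^3 - 360·x^4 - 432·x^5) + (24 - 4·x - 24·x^2 - 80·x^3 - 180·x^4 - 216·x^5 - 216·x^6)·Dx + (-23 - 152·x - 128·x^2 - 276·x^3 - 90·x^4 - 108·x^5)·Dx^2 + (6 - x - 6·x^2 - 20·x^3 - 45·x^4 - 54·x^5 - 54·x^6)·Dx^3  (order 3).
h: a_k = -2, -1, -2, -7, -59/3, -40, …
ICs: h(0) = -2, h′(0) = -1, h′′(0) = -4.

f: a_k = -1, 0, 2, 0, -2/3, 0, …
g: a_k = -1, -1, -4, -7, -19, -40, …
h₀=f+g: left-lcm gives L₀, ord ≤ 3.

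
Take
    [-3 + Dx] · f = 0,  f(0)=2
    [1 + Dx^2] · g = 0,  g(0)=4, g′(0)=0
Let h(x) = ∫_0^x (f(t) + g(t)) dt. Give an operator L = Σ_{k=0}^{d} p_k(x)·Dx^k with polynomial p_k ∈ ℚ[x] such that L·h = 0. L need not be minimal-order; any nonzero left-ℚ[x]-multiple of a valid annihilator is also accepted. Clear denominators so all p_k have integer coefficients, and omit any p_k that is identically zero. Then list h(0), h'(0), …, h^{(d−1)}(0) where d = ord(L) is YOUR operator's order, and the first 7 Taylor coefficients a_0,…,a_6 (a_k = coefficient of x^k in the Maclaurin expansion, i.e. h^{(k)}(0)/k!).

f: a_k = 2, 6, 9, 9, 27/4, 81/20, 81/40, …
g: a_k = 4, 0, -2, 0, 1/6, 0, -1/180, …
Weyl lclm of L_f,L_g ⇒ L₀ (ord ≤ 3).
∫: right-multiply L₀ by Dx.
L = -3·Dx + Dx^2 - 3·Dx^3 + Dx^4  (order 4).
h: a_k = 0, 6, 3, 7/3, 9/4, 83/60, 27/40, …
ICs: h(0) = 0, h′(0) = 6, h′′(0) = 6, h′′′(0) = 14.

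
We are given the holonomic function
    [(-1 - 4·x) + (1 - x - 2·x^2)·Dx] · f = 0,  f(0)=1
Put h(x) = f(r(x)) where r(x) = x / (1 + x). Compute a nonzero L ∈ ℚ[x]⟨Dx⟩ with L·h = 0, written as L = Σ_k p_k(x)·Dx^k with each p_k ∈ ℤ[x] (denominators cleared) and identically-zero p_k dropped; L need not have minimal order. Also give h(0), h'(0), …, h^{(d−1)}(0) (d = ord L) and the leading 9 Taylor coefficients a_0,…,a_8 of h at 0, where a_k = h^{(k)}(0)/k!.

L = (1 + 5·x) + (-1 - 2·x + x^2 + 2·x^3)·Dx  (order 1).
h: a_k = 1, 1, 2, 0, 4, -4, 12, -20, 44, …
ICs: h(0) = 1.

f: a_k = 1, 1, 3, 5, 11, 21, 43, 85, 171, …
f∘r: x↦r, Dx↦Dx/r' in L_f ⇒ L₀.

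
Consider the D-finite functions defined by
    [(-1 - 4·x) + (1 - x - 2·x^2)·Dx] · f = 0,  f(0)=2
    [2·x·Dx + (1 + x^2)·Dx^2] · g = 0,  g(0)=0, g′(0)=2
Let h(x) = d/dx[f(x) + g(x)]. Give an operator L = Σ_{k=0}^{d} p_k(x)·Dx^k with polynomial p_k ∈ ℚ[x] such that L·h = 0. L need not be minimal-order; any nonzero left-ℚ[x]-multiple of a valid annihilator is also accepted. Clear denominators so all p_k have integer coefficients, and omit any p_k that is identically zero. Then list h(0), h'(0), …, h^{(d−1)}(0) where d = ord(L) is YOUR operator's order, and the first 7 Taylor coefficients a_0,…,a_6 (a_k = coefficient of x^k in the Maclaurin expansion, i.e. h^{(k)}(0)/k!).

L = (-6 + 24·x + 162·x^2 + 240·x^3 + 384·x^4 + 48·x^6) + (16 + 74·x + 88·x^2 + 226·x^3 + 212·x^4 + 304·x^5 + 12·x^6 + 48·x^7)·Dx + (-3 - 4·x - 8·x^2 + 28·x^3 + 27·x^4 + 36·x^5 + 40·x^6 + 4·x^7 + 8·x^8)·Dx^2  (order 2).
h: a_k = 4, 12, 28, 88, 212, 516, 1188, …
ICs: h(0) = 4, h′(0) = 12.

f: a_k = 2, 2, 6, 10, 22, 42, 86, …
g: a_k = 0, 2, 0, -2/3, 0, 2/5, 0, …
L₀ := lclm(L_f,L_g); ord L₀ ≤ 1+2.
Derive L from L₀ (diff closure).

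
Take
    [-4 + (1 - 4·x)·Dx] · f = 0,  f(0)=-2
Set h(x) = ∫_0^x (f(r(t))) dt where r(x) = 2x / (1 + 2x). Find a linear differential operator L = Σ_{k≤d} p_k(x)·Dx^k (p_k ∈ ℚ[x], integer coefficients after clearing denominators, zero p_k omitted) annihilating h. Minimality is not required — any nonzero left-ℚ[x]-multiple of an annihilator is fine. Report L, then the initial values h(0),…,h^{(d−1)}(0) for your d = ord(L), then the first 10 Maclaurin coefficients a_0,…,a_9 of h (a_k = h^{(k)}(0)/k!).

L = 8·Dx + (-1 + 4·x + 12·x^2)·Dx^2  (order 2).
h: a_k = 0, -2, -8, -32, -144, -3456/5, -3456, -124416/7, -93312, -497664, …
ICs: h(0) = 0, h′(0) = -2.

f: a_k = -2, -8, -32, -128, -512, -2048, -8192, -32768, -131072, -524288, …
h₀=f(r): pull back L_f along r ⇒ L₀.
∫: right-multiply L₀ by Dx.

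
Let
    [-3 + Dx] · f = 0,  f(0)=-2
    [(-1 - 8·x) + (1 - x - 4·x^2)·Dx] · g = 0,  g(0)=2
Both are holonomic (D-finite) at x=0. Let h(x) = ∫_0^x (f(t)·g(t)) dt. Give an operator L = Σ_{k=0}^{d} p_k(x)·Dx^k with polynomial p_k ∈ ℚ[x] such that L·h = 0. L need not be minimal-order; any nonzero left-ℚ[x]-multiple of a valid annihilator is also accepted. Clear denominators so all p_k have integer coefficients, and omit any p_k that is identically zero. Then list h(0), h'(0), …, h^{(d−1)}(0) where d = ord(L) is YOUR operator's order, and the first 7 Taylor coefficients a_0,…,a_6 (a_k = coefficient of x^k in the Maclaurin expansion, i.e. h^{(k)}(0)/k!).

L = (4 + 5·x - 12·x^2)·Dx + (-1 + x + 4·x^2)·Dx^2  (order 2).
h: a_k = 0, -4, -8, -50/3, -33, -691/10, -2204/15, …
ICs: h(0) = 0, h′(0) = -4.

f: a_k = -2, -6, -9, -9, -27/4, -81/20, -81/40, …
g: a_k = 2, 2, 10, 18, 58, 130, 362, …
h₀=f·g: eliminate ⇒ L₀, order ≤ 1·1.
h=∫₀ˣh₀: take L = L₀·Dx.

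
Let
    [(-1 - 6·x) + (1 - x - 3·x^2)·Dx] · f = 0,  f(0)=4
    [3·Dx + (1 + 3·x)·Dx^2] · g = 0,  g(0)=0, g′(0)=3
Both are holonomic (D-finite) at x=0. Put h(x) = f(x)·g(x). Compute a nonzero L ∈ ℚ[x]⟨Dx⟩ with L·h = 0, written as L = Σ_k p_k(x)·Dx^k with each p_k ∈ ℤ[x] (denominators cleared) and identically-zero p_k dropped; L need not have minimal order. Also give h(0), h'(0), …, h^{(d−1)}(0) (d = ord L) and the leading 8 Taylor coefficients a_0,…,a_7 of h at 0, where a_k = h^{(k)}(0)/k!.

L = (9 + 36·x) + (-1 + 21·x + 45·x^2)·Dx + (-1 - 2·x + 6·x^2 + 9·x^3)·Dx^2  (order 2).
h: a_k = 0, 12, -6, 66, -33, 1797/5, -1128/5, 73581/35, …
ICs: h(0) = 0, h′(0) = 12.

f: a_k = 4, 4, 16, 28, 76, 160, 388, 868, …
g: a_k = 0, 3, -9/2, 9, -81/4, 243/5, -243/2, 2187/7, …
L₀ := L_f ⊗_s L_g (sym. prod.), ord ≤ 2.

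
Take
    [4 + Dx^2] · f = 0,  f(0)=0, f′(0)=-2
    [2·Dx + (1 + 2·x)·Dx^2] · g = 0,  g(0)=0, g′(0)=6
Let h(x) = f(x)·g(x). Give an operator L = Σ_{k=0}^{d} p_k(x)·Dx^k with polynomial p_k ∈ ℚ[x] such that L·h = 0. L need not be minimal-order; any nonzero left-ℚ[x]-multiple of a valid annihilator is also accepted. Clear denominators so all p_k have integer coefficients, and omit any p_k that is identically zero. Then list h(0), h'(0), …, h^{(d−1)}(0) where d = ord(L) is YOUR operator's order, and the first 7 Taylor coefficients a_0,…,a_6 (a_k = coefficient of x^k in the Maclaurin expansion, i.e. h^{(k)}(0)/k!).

f: a_k = 0, -2, 0, 4/3, 0, -4/15, 0, …
g: a_k = 0, 6, -6, 8, -12, 96/5, -32, …
f·g: L₀ = L_f ⊗_s L_g, ord ≤ 2·2.
L = (-48 + 192·x + 1216·x^2 + 2048·x^3 + 1024·x^4) + (32 + 320·x + 768·x^2 + 512·x^3)·Dx + (160·x + 672·x^2 + 1024·x^3 + 512·x^4)·Dx^2 + (8 + 80·x + 192·x^2 + 128·x^3)·Dx^3 + (3 + 28·x + 92·x^2 + 128·x^3 + 64·x^4)·Dx^4  (order 4).
h: a_k = 0, 0, -12, 12, -8, 16, -88/3, …
ICs: h(0) = 0, h′(0) = 0, h′′(0) = -24, h′′′(0) = 72.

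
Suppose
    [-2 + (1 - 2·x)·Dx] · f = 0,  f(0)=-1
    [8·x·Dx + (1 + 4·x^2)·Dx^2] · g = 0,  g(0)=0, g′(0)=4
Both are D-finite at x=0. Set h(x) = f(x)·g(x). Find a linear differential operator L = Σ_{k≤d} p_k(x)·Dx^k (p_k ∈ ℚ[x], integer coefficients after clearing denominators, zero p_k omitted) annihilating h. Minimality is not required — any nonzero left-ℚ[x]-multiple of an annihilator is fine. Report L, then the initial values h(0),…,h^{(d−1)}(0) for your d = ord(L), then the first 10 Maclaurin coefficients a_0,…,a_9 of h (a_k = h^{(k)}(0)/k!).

L = 16·x + (4 - 8·x + 32·x^2)·Dx + (-1 + 2·x - 4·x^2 + 8·x^3)·Dx^2  (order 2).
h: a_k = 0, -4, -8, -32/3, -64/3, -832/15, -1664/15, -19456/105, -38912/105, -269312/315, …
ICs: h(0) = 0, h′(0) = -4.

f: a_k = -1, -2, -4, -8, -16, -32, -64, -128, -256, -512, …
g: a_k = 0, 4, 0, -16/3, 0, 64/5, 0, -256/7, 0, 1024/9, …
Product ⇒ symmetric product L₀, ord ≤ 2.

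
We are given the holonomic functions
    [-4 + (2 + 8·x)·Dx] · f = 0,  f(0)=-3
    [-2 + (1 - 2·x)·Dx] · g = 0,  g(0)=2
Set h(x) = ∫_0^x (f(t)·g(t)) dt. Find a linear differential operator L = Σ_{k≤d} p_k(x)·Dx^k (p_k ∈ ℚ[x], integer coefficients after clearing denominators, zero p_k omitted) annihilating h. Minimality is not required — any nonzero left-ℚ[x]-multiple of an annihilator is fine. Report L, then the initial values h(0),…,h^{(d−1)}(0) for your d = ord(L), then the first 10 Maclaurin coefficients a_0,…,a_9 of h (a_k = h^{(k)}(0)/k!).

L = (4 + 4·x)·Dx + (-1 - 2·x + 8·x^2)·Dx^2  (order 2).
h: a_k = 0, -6, -12, -12, -24, -132/5, -72, -360/7, -288, 60, …
ICs: h(0) = 0, h′(0) = -6.

f: a_k = -3, -6, 6, -12, 30, -84, 252, -792, 2574, -8580, …
g: a_k = 2, 4, 8, 16, 32, 64, 128, 256, 512, 1024, …
Sym-product of L_f,L_g gives L₀ (≤ ord 1).
Integrate: L := L₀·Dx.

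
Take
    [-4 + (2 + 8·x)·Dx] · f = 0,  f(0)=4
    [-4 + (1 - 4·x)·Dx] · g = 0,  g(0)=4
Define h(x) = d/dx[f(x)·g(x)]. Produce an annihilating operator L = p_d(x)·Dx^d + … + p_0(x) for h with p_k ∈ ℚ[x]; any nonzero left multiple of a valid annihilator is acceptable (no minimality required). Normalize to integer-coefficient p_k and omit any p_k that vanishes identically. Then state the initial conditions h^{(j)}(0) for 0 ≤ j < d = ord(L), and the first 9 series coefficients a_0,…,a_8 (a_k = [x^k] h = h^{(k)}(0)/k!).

L = (22 + 144·x + 96·x^2) + (-3 - 4·x + 48·x^2 + 64·x^3)·Dx  (order 1).
h: a_k = 96, 704, 4416, 22912, 116800, 552576, 2608256, 11813632, 53573184, …
ICs: h(0) = 96.

f: a_k = 4, 8, -8, 16, -40, 112, -336, 1056, -3432, …
g: a_k = 4, 16, 64, 256, 1024, 4096, 16384, 65536, 262144, …
Product ⇒ symmetric product L₀, ord ≤ 1.
Derive L from L₀ (diff closure).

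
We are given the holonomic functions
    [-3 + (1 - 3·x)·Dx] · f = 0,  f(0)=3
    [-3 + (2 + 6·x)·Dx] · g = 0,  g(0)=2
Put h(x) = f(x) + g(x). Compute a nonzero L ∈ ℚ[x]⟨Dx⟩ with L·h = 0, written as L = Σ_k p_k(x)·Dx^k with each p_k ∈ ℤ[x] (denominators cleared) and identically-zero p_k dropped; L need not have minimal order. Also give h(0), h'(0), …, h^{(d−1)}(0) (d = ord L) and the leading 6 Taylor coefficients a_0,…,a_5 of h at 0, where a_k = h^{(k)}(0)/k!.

f: a_k = 3, 9, 27, 81, 243, 729, …
g: a_k = 2, 3, -9/4, 27/8, -405/64, 1701/128, …
L₀ := lclm(L_f,L_g); ord L₀ ≤ 1+1.
L = (-45 - 81·x) + (27 + 126·x + 243·x^2)·Dx + (-2 - 18·x + 18·x^2 + 162·x^3)·Dx^2  (order 2).
h: a_k = 5, 12, 99/4, 675/8, 15147/64, 95013/128, …
ICs: h(0) = 5, h′(0) = 12.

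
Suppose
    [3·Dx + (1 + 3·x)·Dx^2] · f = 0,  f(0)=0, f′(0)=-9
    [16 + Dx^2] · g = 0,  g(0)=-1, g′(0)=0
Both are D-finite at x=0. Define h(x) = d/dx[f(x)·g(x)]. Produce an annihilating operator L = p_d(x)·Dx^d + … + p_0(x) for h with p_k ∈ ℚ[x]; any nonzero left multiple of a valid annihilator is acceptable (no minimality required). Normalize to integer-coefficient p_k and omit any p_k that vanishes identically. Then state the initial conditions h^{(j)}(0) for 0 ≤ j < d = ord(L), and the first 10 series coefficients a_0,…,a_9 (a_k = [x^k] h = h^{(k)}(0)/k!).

f: a_k = 0, -9, 27/2, -27, 243/4, -729/5, 729/2, -6561/7, 19683/8, -6561, …
g: a_k = -1, 0, 8, 0, -32/3, 0, 256/45, 0, -512/315, 0, …
L₀ := L_f ⊗_s L_g (sym. prod.), ord ≤ 4.
Derive L from L₀ (diff closure).
L = (-252256 - 1400832·x + 774144·x^2 + 36937728·x^3 + 133871616·x^4 + 191102976·x^5 + 95551488·x^6) + (-43296 + 45216·x + 2557440·x^2 + 11404800·x^3 + 19906560·x^4 + 11943936·x^5)·Dx + (-14630 - 16992·x + 831600·x^2 + 6110208·x^3 + 17853696·x^4 + 23887872·x^5 + 11943936·x^6)·Dx^2 + (-2706 + 2826·x + 159840·x^2 + 712800·x^3 + 1244160·x^4 + 746496·x^5)·Dx^3 + (71 + 4410·x + 48951·x^2 + 237600·x^3 + 592920·x^4 + 746496·x^5 + 373248·x^6)·Dx^4  (order 4).
h: a_k = 9, -27, -135, 189, 129, -135, 269/5, -4623/5, 150867/35, -111723/7, …
ICs: h(0) = 9, h′(0) = -27, h′′(0) = -270, h′′′(0) = 1134.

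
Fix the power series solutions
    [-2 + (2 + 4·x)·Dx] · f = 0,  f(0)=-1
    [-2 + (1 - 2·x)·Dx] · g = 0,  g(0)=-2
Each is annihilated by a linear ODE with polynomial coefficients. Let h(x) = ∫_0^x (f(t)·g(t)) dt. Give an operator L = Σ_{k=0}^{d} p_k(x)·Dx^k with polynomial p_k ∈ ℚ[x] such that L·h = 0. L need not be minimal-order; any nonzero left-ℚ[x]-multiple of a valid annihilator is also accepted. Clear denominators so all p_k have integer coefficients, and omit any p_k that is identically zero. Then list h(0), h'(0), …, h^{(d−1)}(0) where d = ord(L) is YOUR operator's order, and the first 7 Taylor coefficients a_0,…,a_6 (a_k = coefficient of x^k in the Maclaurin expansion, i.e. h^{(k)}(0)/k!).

L = (3 + 2·x)·Dx + (-1 + 4·x^2)·Dx^2  (order 2).
h: a_k = 0, 2, 3, 11/3, 23/4, 179/20, 365/24, …
ICs: h(0) = 0, h′(0) = 2.

f: a_k = -1, -1, 1/2, -1/2, 5/8, -7/8, 21/16, …
g: a_k = -2, -4, -8, -16, -32, -64, -128, …
Product ⇒ symmetric product L₀, ord ≤ 1.
h=∫h₀ ⇒ L = L₀·Dx.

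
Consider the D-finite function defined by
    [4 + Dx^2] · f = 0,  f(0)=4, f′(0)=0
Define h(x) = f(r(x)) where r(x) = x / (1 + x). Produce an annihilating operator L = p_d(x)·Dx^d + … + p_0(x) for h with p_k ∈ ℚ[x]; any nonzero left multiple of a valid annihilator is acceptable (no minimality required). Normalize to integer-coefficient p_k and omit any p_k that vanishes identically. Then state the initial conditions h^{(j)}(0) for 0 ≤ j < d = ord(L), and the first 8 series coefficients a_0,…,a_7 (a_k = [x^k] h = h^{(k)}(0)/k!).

L = 4 + (2 + 6·x + 6·x^2 + 2·x^3)·Dx + (1 + 4·x + 6·x^2 + 4·x^3 + x^4)·Dx^2  (order 2).
h: a_k = 4, 0, -8, 16, -64/3, 64/3, -616/45, -16/5, …
ICs: h(0) = 4, h′(0) = 0.

f: a_k = 4, 0, -8, 0, 8/3, 0, -16/45, 0, …
Substitute x→r, Dx→(1/r')Dx; clear ⇒ L₀.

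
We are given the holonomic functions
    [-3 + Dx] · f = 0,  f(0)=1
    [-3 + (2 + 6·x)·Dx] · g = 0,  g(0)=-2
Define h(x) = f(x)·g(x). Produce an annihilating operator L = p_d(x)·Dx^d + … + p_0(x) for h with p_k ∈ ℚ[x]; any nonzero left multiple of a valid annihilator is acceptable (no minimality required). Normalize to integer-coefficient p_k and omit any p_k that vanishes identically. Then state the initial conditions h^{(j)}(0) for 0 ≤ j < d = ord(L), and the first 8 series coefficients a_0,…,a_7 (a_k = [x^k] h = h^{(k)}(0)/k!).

L = (-9 - 18·x) + (2 + 6·x)·Dx  (order 1).
h: a_k = -2, -9, -63/4, -153/8, -891/64, -8667/640, 7209/2560, -818667/35840, …
ICs: h(0) = -2.

f: a_k = 1, 3, 9/2, 9/2, 27/8, 81/40, 81/80, 243/560, …
g: a_k = -2, -3, 9/4, -27/8, 405/64, -1701/128, 15309/512, -72171/1024, …
f·g: L₀ = L_f ⊗_s L_g, ord ≤ 1·1.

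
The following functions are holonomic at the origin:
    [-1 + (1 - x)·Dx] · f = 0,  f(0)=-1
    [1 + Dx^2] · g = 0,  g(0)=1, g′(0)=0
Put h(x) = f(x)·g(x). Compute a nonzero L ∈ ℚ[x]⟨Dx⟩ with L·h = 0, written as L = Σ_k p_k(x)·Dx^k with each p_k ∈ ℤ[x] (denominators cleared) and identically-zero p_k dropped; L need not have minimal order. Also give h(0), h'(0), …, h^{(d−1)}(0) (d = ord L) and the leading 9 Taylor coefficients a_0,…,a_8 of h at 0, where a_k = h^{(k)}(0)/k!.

L = (-1 + x) + 2·Dx + (-1 + x)·Dx^2  (order 2).
h: a_k = -1, -1, -1/2, -1/2, -13/24, -13/24, -389/720, -389/720, -4357/8064, …
ICs: h(0) = -1, h′(0) = -1.

f: a_k = -1, -1, -1, -1, -1, -1, -1, -1, -1, …
g: a_k = 1, 0, -1/2, 0, 1/24, 0, -1/720, 0, 1/40320, …
Sym-product of L_f,L_g gives L₀ (≤ ord 2).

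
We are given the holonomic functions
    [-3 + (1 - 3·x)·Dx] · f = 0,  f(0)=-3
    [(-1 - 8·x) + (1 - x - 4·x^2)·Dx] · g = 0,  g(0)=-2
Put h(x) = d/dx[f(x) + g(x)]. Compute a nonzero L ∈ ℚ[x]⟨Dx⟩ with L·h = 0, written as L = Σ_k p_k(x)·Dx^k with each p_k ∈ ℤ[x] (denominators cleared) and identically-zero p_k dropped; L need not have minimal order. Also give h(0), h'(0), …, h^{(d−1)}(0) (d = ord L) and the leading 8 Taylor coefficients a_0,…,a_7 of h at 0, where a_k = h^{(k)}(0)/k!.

L = (54 - 288·x + 1728·x^2 - 2304·x^3 + 1728·x^4) + (-42·x - 144·x^2 + 1248·x^3 - 2088·x^4 + 1728·x^5)·Dx + (-1 + 16·x - 71·x^2 + 96·x^3 + 72·x^4 - 312·x^5 + 288·x^6)·Dx^2  (order 2).
h: a_k = -11, -74, -297, -1204, -4295, -15294, -52101, -176104, …
ICs: h(0) = -11, h′(0) = -74.

f: a_k = -3, -9, -27, -81, -243, -729, -2187, -6561, …
g: a_k = -2, -2, -10, -18, -58, -130, -362, -882, …
f+g: L₀ = lclm(L_f,L_g), ord ≤ 1+1.
h₀' ⇒ L via d/dx closure of L₀.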